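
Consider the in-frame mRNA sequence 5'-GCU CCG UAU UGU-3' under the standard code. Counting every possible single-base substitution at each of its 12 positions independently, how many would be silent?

Codon 1 (GCU, Ala): 3 synonymous substitutions.
Codon 2 (CCG, Pro): 3 synonymous substitutions.
Codon 3 (UAU, Tyr): 1 synonymous substitution.
Codon 4 (UGU, Cys): 1 synonymous substitution.
Total: 3 + 3 + 1 + 1 = 8.

8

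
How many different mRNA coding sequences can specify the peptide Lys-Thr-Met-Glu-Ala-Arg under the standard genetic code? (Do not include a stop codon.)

Lys: 2 codons.
Thr: 4 codons.
Met: 1 codon.
Glu: 2 codons.
Ala: 4 codons.
Arg: 6 codons.
2 × 4 × 1 × 2 × 4 × 6 = 384.

384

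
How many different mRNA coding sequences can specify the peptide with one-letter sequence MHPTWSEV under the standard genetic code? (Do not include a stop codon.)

Met: 1 codon.
His: 2 codons.
Pro: 4 codons.
Thr: 4 codons.
Trp: 1 codon.
Ser: 6 codons.
Glu: 2 codons.
Val: 4 codons.
1 × 2 × 4 × 4 × 1 × 6 × 2 × 4 = 1536.

1536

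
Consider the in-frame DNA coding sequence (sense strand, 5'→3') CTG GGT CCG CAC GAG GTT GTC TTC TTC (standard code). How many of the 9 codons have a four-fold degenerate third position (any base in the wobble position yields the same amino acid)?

Codon 1 CTG (Leu): third position 4-fold.
Codon 2 GGT (Gly): third position 4-fold.
Codon 3 CCG (Pro): third position 4-fold.
Codon 4 CAC (His): third position 2-fold.
Codon 5 GAG (Glu): third position 2-fold.
Codon 6 GTT (Val): third position 4-fold.
Codon 7 GTC (Val): third position 4-fold.
Codon 8 TTC (Phe): third position 2-fold.
Codon 9 TTC (Phe): third position 2-fold.
Four-fold degenerate third positions: 5.

5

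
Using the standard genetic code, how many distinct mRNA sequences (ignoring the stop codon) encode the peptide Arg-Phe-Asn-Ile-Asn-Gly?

576

Arg: 6 codons.
Phe: 2 codons.
Asn: 2 codons.
Ile: 3 codons.
Asn: 2 codons.
Gly: 4 codons.
6 × 2 × 2 × 3 × 2 × 4 = 576.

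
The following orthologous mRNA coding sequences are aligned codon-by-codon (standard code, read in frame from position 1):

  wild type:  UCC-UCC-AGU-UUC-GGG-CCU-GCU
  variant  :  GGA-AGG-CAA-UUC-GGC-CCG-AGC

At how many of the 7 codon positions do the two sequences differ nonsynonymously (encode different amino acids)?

4

Codon 1: UCC Ser / GGA Gly — nonsynonymous.
Codon 2: UCC Ser / AGG Arg — nonsynonymous.
Codon 3: AGU Ser / CAA Gln — nonsynonymous.
Codon 4: UUC Phe / UUC Phe — identical.
Codon 5: GGG Gly / GGC Gly — synonymous.
Codon 6: CCU Pro / CCG Pro — synonymous.
Codon 7: GCU Ala / AGC Ser — nonsynonymous.
Nonsynonymous differences: 4.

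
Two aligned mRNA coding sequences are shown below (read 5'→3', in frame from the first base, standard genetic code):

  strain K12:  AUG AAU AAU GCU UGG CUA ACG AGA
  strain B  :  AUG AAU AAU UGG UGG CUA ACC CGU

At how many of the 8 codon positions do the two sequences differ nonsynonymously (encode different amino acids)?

1

Codon 1: AUG Met / AUG Met — identical.
Codon 2: AAU Asn / AAU Asn — identical.
Codon 3: AAU Asn / AAU Asn — identical.
Codon 4: GCU Ala / UGG Trp — nonsynonymous.
Codon 5: UGG Trp / UGG Trp — identical.
Codon 6: CUA Leu / CUA Leu — identical.
Codon 7: ACG Thr / ACC Thr — synonymous.
Codon 8: AGA Arg / CGU Arg — synonymous.
Nonsynonymous differences: 1.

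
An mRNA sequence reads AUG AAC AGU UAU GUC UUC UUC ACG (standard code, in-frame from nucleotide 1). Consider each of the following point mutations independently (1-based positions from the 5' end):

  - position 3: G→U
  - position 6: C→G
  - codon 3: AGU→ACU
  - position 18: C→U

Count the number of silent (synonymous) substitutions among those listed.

1

Codon 1: AUG (Met) → AUU (Ile) — missense.
Codon 2: AAC (Asn) → AAG (Lys) — missense.
Codon 3: AGU (Ser) → ACU (Thr) — missense.
Codon 6: UUC (Phe) → UUU (Phe) — synonymous.
Synonymous: 1 of 4.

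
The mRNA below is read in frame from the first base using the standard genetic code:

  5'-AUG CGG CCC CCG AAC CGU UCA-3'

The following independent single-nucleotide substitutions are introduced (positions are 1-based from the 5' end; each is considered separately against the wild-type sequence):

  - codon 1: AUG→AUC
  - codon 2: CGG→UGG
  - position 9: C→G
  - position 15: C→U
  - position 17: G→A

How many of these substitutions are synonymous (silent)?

2

Codon 1: AUG (Met) → AUC (Ile) — missense.
Codon 2: CGG (Arg) → UGG (Trp) — missense.
Codon 3: CCC (Pro) → CCG (Pro) — synonymous.
Codon 5: AAC (Asn) → AAU (Asn) — synonymous.
Codon 6: CGU (Arg) → CAU (His) — missense.
Synonymous: 2 of 5.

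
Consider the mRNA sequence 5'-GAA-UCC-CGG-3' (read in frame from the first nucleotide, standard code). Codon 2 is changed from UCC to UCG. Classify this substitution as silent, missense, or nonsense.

silent

Position 6 falls in codon 2: UCC → Ser.
After the substitution the codon is UCG → Ser.
Both encode Ser, so the change is synonymous.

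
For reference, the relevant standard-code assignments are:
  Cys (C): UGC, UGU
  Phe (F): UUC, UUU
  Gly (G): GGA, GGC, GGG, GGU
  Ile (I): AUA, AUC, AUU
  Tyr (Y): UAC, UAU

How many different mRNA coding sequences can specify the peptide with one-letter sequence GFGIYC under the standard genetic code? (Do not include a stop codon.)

384

Gly: 4 codons.
Phe: 2 codons.
Gly: 4 codons.
Ile: 3 codons.
Tyr: 2 codons.
Cys: 2 codons.
4 × 2 × 4 × 3 × 2 × 2 = 384.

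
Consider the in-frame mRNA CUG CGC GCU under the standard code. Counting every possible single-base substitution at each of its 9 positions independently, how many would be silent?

Codon 1 (CUG, Leu): 4 synonymous substitutions.
Codon 2 (CGC, Arg): 3 synonymous substitutions.
Codon 3 (GCU, Ala): 3 synonymous substitutions.
Total: 4 + 3 + 3 = 10.

10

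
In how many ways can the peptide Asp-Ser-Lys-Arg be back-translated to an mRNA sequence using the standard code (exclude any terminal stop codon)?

144

Asp: 2 codons.
Ser: 6 codons.
Lys: 2 codons.
Arg: 6 codons.
2 × 6 × 2 × 6 = 144.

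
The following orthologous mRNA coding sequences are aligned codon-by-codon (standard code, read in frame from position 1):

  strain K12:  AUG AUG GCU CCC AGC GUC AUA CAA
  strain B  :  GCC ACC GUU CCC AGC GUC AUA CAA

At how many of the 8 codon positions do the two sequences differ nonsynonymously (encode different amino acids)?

Codon 1: AUG Met / GCC Ala — nonsynonymous.
Codon 2: AUG Met / ACC Thr — nonsynonymous.
Codon 3: GCU Ala / GUU Val — nonsynonymous.
Codon 4: CCC Pro / CCC Pro — identical.
Codon 5: AGC Ser / AGC Ser — identical.
Codon 6: GUC Val / GUC Val — identical.
Codon 7: AUA Ile / AUA Ile — identical.
Codon 8: CAA Gln / CAA Gln — identical.
Nonsynonymous differences: 3.

3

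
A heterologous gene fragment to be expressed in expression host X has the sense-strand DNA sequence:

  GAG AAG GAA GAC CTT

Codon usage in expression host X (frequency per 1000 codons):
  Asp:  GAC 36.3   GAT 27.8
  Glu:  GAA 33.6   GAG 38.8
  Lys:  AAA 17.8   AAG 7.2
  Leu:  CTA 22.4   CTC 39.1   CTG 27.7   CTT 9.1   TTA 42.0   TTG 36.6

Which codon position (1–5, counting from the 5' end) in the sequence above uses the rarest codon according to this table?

Codon 1 GAG (Glu): 38.8 per 1000.
Codon 2 AAG (Lys): 7.2 per 1000.
Codon 3 GAA (Glu): 33.6 per 1000.
Codon 4 GAC (Asp): 36.3 per 1000.
Codon 5 CTT (Leu): 9.1 per 1000.
Lowest frequency is 7.2 at codon 2.

2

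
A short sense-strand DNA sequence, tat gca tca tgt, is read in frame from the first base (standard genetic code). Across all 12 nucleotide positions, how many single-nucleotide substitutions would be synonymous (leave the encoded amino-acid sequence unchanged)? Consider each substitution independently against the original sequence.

Codon 1 (TAT, Tyr): 1 synonymous substitution.
Codon 2 (GCA, Ala): 3 synonymous substitutions.
Codon 3 (TCA, Ser): 3 synonymous substitutions.
Codon 4 (TGT, Cys): 1 synonymous substitution.
Total: 1 + 3 + 3 + 1 = 8.

8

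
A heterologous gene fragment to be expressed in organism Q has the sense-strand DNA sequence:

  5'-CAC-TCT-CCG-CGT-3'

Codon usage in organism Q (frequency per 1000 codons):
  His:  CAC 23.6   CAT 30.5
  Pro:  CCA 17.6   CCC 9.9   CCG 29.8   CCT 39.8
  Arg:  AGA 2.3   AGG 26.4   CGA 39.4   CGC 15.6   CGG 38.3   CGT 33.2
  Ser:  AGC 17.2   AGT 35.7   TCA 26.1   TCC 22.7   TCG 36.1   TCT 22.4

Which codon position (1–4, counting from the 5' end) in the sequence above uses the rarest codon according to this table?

Codon 1 CAC (His): 23.6 per 1000.
Codon 2 TCT (Ser): 22.4 per 1000.
Codon 3 CCG (Pro): 29.8 per 1000.
Codon 4 CGT (Arg): 33.2 per 1000.
Lowest frequency is 22.4 at codon 2.

2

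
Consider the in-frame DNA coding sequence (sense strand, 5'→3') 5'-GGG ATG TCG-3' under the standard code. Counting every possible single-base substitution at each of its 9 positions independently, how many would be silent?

6

Codon 1 (GGG, Gly): 3 synonymous substitutions.
Codon 2 (ATG, Met): 0 synonymous substitutions.
Codon 3 (TCG, Ser): 3 synonymous substitutions.
Total: 3 + 0 + 3 = 6.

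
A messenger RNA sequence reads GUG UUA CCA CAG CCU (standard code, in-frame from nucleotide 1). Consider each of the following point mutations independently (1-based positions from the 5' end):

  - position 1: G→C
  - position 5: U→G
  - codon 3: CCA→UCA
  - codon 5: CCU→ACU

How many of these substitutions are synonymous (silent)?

0

Codon 1: GUG (Val) → CUG (Leu) — missense.
Codon 2: UUA (Leu) → UGA (Stop) — nonsense.
Codon 3: CCA (Pro) → UCA (Ser) — missense.
Codon 5: CCU (Pro) → ACU (Thr) — missense.
Synonymous: 0 of 4.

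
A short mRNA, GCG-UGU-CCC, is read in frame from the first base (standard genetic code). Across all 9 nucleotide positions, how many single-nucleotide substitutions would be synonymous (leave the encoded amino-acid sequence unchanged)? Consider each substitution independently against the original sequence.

7

Codon 1 (GCG, Ala): 3 synonymous substitutions.
Codon 2 (UGU, Cys): 1 synonymous substitution.
Codon 3 (CCC, Pro): 3 synonymous substitutions.
Total: 3 + 1 + 3 = 7.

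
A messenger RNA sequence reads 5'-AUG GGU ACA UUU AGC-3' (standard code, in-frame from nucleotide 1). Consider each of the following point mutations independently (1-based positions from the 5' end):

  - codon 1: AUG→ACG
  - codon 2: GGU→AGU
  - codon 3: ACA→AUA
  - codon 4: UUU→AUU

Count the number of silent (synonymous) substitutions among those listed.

0

Codon 1: AUG (Met) → ACG (Thr) — missense.
Codon 2: GGU (Gly) → AGU (Ser) — missense.
Codon 3: ACA (Thr) → AUA (Ile) — missense.
Codon 4: UUU (Phe) → AUU (Ile) — missense.
Synonymous: 0 of 4.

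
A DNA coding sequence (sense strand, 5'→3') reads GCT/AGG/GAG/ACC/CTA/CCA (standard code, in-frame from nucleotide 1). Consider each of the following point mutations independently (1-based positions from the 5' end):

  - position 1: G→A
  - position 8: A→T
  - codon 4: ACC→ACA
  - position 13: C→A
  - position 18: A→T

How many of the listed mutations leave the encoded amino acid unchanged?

2

Codon 1: GCT (Ala) → ACT (Thr) — missense.
Codon 3: GAG (Glu) → GTG (Val) — missense.
Codon 4: ACC (Thr) → ACA (Thr) — synonymous.
Codon 5: CTA (Leu) → ATA (Ile) — missense.
Codon 6: CCA (Pro) → CCT (Pro) — synonymous.
Synonymous: 2 of 5.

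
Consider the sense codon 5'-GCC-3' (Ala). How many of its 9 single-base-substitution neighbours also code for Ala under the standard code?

Position 1: none → 0 synonymous.
Position 2: none → 0 synonymous.
Position 3: GCU, GCA, GCG → 3 synonymous.
Total: 0 + 0 + 3 = 3.

3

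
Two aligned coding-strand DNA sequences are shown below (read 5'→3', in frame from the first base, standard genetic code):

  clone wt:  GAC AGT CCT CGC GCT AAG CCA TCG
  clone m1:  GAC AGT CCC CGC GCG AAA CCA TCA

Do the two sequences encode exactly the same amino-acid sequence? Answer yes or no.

yes

Codon 1: GAC Asp / GAC Asp — identical.
Codon 2: AGT Ser / AGT Ser — identical.
Codon 3: CCT Pro / CCC Pro — synonymous.
Codon 4: CGC Arg / CGC Arg — identical.
Codon 5: GCT Ala / GCG Ala — synonymous.
Codon 6: AAG Lys / AAA Lys — synonymous.
Codon 7: CCA Pro / CCA Pro — identical.
Codon 8: TCG Ser / TCA Ser — synonymous.
Nonsynonymous differences: 0 → same protein.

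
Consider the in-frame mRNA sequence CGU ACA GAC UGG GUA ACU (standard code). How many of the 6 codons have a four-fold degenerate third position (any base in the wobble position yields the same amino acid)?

Codon 1 CGU (Arg): third position 4-fold.
Codon 2 ACA (Thr): third position 4-fold.
Codon 3 GAC (Asp): third position 2-fold.
Codon 4 UGG (Trp): third position 1-fold.
Codon 5 GUA (Val): third position 4-fold.
Codon 6 ACU (Thr): third position 4-fold.
Four-fold degenerate third positions: 4.

4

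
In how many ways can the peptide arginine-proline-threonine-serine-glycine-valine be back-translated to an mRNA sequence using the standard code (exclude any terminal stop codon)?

Arg: 6 codons.
Pro: 4 codons.
Thr: 4 codons.
Ser: 6 codons.
Gly: 4 codons.
Val: 4 codons.
6 × 4 × 4 × 6 × 4 × 4 = 9216.

9216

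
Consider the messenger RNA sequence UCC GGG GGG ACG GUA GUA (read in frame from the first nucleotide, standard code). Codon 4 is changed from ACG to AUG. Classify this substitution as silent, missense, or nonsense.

missense

Position 11 falls in codon 4: ACG → Thr.
After the substitution the codon is AUG → Met.
Thr ≠ Met, so this is a missense mutation.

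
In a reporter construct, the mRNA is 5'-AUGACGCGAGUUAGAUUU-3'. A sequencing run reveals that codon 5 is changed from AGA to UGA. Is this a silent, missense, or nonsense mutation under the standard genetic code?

nonsense

Position 13 falls in codon 5: AGA → Arg.
After the substitution the codon is UGA → Stop.
The new codon is a stop codon, so this is a nonsense mutation.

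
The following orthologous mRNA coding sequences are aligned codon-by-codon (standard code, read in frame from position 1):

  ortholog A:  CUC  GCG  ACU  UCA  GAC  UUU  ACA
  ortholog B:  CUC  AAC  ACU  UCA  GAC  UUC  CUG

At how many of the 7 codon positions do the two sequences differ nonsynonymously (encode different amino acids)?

Codon 1: CUC Leu / CUC Leu — identical.
Codon 2: GCG Ala / AAC Asn — nonsynonymous.
Codon 3: ACU Thr / ACU Thr — identical.
Codon 4: UCA Ser / UCA Ser — identical.
Codon 5: GAC Asp / GAC Asp — identical.
Codon 6: UUU Phe / UUC Phe — synonymous.
Codon 7: ACA Thr / CUG Leu — nonsynonymous.
Nonsynonymous differences: 2.

2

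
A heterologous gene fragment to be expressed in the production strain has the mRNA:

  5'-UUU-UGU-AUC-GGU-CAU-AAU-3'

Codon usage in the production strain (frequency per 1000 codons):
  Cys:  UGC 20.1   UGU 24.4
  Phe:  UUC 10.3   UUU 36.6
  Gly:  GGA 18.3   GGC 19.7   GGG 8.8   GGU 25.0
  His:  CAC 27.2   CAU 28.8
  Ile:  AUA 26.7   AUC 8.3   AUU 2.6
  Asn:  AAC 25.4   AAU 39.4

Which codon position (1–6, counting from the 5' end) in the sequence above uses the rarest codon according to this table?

3

Codon 1 UUU (Phe): 36.6 per 1000.
Codon 2 UGU (Cys): 24.4 per 1000.
Codon 3 AUC (Ile): 8.3 per 1000.
Codon 4 GGU (Gly): 25.0 per 1000.
Codon 5 CAU (His): 28.8 per 1000.
Codon 6 AAU (Asn): 39.4 per 1000.
Lowest frequency is 8.3 at codon 3.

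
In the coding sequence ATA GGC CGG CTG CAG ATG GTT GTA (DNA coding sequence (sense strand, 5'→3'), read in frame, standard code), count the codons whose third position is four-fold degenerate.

Codon 1 ATA (Ile): third position 3-fold.
Codon 2 GGC (Gly): third position 4-fold.
Codon 3 CGG (Arg): third position 4-fold.
Codon 4 CTG (Leu): third position 4-fold.
Codon 5 CAG (Gln): third position 2-fold.
Codon 6 ATG (Met): third position 1-fold.
Codon 7 GTT (Val): third position 4-fold.
Codon 8 GTA (Val): third position 4-fold.
Four-fold degenerate third positions: 5.

5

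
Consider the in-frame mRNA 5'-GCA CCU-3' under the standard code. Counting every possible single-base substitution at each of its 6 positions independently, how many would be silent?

6

Codon 1 (GCA, Ala): 3 synonymous substitutions.
Codon 2 (CCU, Pro): 3 synonymous substitutions.
Total: 3 + 3 = 6.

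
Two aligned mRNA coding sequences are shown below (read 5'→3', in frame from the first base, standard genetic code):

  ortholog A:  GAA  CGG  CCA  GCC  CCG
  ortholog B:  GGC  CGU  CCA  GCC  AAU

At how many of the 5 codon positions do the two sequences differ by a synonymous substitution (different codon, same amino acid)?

Codon 1: GAA Glu / GGC Gly — nonsynonymous.
Codon 2: CGG Arg / CGU Arg — synonymous.
Codon 3: CCA Pro / CCA Pro — identical.
Codon 4: GCC Ala / GCC Ala — identical.
Codon 5: CCG Pro / AAU Asn — nonsynonymous.
Synonymous differences: 1.

1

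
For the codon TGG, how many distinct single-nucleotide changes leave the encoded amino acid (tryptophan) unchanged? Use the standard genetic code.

0

Position 1: none → 0 synonymous.
Position 2: none → 0 synonymous.
Position 3: none → 0 synonymous.
Total: 0 + 0 + 0 = 0.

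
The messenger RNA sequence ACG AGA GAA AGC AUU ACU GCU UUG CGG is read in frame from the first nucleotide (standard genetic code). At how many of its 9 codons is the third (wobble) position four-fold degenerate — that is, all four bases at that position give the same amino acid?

4

Codon 1 ACG (Thr): third position 4-fold.
Codon 2 AGA (Arg): third position 2-fold.
Codon 3 GAA (Glu): third position 2-fold.
Codon 4 AGC (Ser): third position 2-fold.
Codon 5 AUU (Ile): third position 3-fold.
Codon 6 ACU (Thr): third position 4-fold.
Codon 7 GCU (Ala): third position 4-fold.
Codon 8 UUG (Leu): third position 2-fold.
Codon 9 CGG (Arg): third position 4-fold.
Four-fold degenerate third positions: 4.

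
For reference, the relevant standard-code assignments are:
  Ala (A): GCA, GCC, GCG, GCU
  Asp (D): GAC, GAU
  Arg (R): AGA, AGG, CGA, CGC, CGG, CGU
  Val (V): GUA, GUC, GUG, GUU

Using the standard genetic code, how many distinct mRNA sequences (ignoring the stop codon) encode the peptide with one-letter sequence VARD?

Val: 4 codons.
Ala: 4 codons.
Arg: 6 codons.
Asp: 2 codons.
4 × 4 × 6 × 2 = 192.

192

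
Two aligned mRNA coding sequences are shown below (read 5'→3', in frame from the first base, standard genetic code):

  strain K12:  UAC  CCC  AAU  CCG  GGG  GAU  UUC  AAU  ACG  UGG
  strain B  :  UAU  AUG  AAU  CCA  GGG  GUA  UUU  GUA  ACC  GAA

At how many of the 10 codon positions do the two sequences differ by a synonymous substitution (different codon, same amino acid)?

Codon 1: UAC Tyr / UAU Tyr — synonymous.
Codon 2: CCC Pro / AUG Met — nonsynonymous.
Codon 3: AAU Asn / AAU Asn — identical.
Codon 4: CCG Pro / CCA Pro — synonymous.
Codon 5: GGG Gly / GGG Gly — identical.
Codon 6: GAU Asp / GUA Val — nonsynonymous.
Codon 7: UUC Phe / UUU Phe — synonymous.
Codon 8: AAU Asn / GUA Val — nonsynonymous.
Codon 9: ACG Thr / ACC Thr — synonymous.
Codon 10: UGG Trp / GAA Glu — nonsynonymous.
Synonymous differences: 4.

4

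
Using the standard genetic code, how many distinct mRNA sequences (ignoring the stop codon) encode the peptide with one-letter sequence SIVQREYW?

3456

Ser: 6 codons.
Ile: 3 codons.
Val: 4 codons.
Gln: 2 codons.
Arg: 6 codons.
Glu: 2 codons.
Tyr: 2 codons.
Trp: 1 codon.
6 × 3 × 4 × 2 × 6 × 2 × 2 × 1 = 3456.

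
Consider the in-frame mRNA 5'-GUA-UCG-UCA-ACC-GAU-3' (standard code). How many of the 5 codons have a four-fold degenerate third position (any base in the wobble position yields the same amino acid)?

Codon 1 GUA (Val): third position 4-fold.
Codon 2 UCG (Ser): third position 4-fold.
Codon 3 UCA (Ser): third position 4-fold.
Codon 4 ACC (Thr): third position 4-fold.
Codon 5 GAU (Asp): third position 2-fold.
Four-fold degenerate third positions: 4.

4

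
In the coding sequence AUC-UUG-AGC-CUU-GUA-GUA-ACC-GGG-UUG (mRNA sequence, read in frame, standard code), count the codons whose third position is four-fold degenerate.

5

Codon 1 AUC (Ile): third position 3-fold.
Codon 2 UUG (Leu): third position 2-fold.
Codon 3 AGC (Ser): third position 2-fold.
Codon 4 CUU (Leu): third position 4-fold.
Codon 5 GUA (Val): third position 4-fold.
Codon 6 GUA (Val): third position 4-fold.
Codon 7 ACC (Thr): third position 4-fold.
Codon 8 GGG (Gly): third position 4-fold.
Codon 9 UUG (Leu): third position 2-fold.
Four-fold degenerate third positions: 5.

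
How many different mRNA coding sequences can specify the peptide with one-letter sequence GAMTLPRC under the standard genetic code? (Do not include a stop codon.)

Gly: 4 codons.
Ala: 4 codons.
Met: 1 codon.
Thr: 4 codons.
Leu: 6 codons.
Pro: 4 codons.
Arg: 6 codons.
Cys: 2 codons.
4 × 4 × 1 × 4 × 6 × 4 × 6 × 2 = 18432.

18432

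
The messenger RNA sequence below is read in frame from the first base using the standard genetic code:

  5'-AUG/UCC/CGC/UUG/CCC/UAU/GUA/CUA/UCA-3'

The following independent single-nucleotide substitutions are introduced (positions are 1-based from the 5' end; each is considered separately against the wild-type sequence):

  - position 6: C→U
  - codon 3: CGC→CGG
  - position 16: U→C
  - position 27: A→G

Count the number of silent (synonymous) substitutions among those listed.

Codon 2: UCC (Ser) → UCU (Ser) — synonymous.
Codon 3: CGC (Arg) → CGG (Arg) — synonymous.
Codon 6: UAU (Tyr) → CAU (His) — missense.
Codon 9: UCA (Ser) → UCG (Ser) — synonymous.
Synonymous: 3 of 4.

3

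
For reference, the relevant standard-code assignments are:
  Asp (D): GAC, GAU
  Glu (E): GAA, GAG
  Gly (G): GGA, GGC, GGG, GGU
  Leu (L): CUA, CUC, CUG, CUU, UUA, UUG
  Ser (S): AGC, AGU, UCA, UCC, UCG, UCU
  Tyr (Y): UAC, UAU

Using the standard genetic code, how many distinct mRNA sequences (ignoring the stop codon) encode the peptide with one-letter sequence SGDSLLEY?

41472

Ser: 6 codons.
Gly: 4 codons.
Asp: 2 codons.
Ser: 6 codons.
Leu: 6 codons.
Leu: 6 codons.
Glu: 2 codons.
Tyr: 2 codons.
6 × 4 × 2 × 6 × 6 × 6 × 2 × 2 = 41472.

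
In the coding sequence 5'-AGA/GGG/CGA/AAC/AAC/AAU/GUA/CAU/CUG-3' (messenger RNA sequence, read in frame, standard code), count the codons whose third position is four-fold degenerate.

4

Codon 1 AGA (Arg): third position 2-fold.
Codon 2 GGG (Gly): third position 4-fold.
Codon 3 CGA (Arg): third position 4-fold.
Codon 4 AAC (Asn): third position 2-fold.
Codon 5 AAC (Asn): third position 2-fold.
Codon 6 AAU (Asn): third position 2-fold.
Codon 7 GUA (Val): third position 4-fold.
Codon 8 CAU (His): third position 2-fold.
Codon 9 CUG (Leu): third position 4-fold.
Four-fold degenerate third positions: 4.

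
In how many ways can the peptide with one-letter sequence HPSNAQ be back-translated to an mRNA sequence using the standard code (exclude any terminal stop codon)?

768

His: 2 codons.
Pro: 4 codons.
Ser: 6 codons.
Asn: 2 codons.
Ala: 4 codons.
Gln: 2 codons.
2 × 4 × 6 × 2 × 4 × 2 = 768.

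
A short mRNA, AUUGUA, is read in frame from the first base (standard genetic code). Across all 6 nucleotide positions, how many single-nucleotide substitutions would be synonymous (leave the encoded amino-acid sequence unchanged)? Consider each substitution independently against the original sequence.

5

Codon 1 (AUU, Ile): 2 synonymous substitutions.
Codon 2 (GUA, Val): 3 synonymous substitutions.
Total: 2 + 3 = 5.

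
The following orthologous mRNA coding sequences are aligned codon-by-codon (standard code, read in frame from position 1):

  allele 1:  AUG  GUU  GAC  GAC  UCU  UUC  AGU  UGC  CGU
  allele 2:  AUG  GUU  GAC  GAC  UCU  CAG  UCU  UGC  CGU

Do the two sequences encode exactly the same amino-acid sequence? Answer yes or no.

no

Codon 1: AUG Met / AUG Met — identical.
Codon 2: GUU Val / GUU Val — identical.
Codon 3: GAC Asp / GAC Asp — identical.
Codon 4: GAC Asp / GAC Asp — identical.
Codon 5: UCU Ser / UCU Ser — identical.
Codon 6: UUC Phe / CAG Gln — nonsynonymous.
Codon 7: AGU Ser / UCU Ser — synonymous.
Codon 8: UGC Cys / UGC Cys — identical.
Codon 9: CGU Arg / CGU Arg — identical.
Nonsynonymous differences: 1 → different protein.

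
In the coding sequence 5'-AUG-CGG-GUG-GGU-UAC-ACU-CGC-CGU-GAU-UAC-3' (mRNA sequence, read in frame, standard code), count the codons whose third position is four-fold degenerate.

6

Codon 1 AUG (Met): third position 1-fold.
Codon 2 CGG (Arg): third position 4-fold.
Codon 3 GUG (Val): third position 4-fold.
Codon 4 GGU (Gly): third position 4-fold.
Codon 5 UAC (Tyr): third position 2-fold.
Codon 6 ACU (Thr): third position 4-fold.
Codon 7 CGC (Arg): third position 4-fold.
Codon 8 CGU (Arg): third position 4-fold.
Codon 9 GAU (Asp): third position 2-fold.
Codon 10 UAC (Tyr): third position 2-fold.
Four-fold degenerate third positions: 6.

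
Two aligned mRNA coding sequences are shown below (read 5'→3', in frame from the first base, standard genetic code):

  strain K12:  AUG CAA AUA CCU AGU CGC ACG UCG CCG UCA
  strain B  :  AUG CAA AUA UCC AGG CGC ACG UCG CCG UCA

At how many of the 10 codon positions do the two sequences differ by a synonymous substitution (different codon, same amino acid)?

0

Codon 1: AUG Met / AUG Met — identical.
Codon 2: CAA Gln / CAA Gln — identical.
Codon 3: AUA Ile / AUA Ile — identical.
Codon 4: CCU Pro / UCC Ser — nonsynonymous.
Codon 5: AGU Ser / AGG Arg — nonsynonymous.
Codon 6: CGC Arg / CGC Arg — identical.
Codon 7: ACG Thr / ACG Thr — identical.
Codon 8: UCG Ser / UCG Ser — identical.
Codon 9: CCG Pro / CCG Pro — identical.
Codon 10: UCA Ser / UCA Ser — identical.
Synonymous differences: 0.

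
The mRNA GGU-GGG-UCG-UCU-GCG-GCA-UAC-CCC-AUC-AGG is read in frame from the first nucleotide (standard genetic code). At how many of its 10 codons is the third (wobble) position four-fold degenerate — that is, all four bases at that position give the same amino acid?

7

Codon 1 GGU (Gly): third position 4-fold.
Codon 2 GGG (Gly): third position 4-fold.
Codon 3 UCG (Ser): third position 4-fold.
Codon 4 UCU (Ser): third position 4-fold.
Codon 5 GCG (Ala): third position 4-fold.
Codon 6 GCA (Ala): third position 4-fold.
Codon 7 UAC (Tyr): third position 2-fold.
Codon 8 CCC (Pro): third position 4-fold.
Codon 9 AUC (Ile): third position 3-fold.
Codon 10 AGG (Arg): third position 2-fold.
Four-fold degenerate third positions: 7.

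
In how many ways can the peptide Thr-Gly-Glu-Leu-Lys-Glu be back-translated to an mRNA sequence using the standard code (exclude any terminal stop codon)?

Thr: 4 codons.
Gly: 4 codons.
Glu: 2 codons.
Leu: 6 codons.
Lys: 2 codons.
Glu: 2 codons.
4 × 4 × 2 × 6 × 2 × 2 = 768.

768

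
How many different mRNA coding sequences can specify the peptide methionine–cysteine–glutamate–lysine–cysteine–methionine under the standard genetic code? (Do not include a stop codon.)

Met: 1 codon.
Cys: 2 codons.
Glu: 2 codons.
Lys: 2 codons.
Cys: 2 codons.
Met: 1 codon.
1 × 2 × 2 × 2 × 2 × 1 = 16.

16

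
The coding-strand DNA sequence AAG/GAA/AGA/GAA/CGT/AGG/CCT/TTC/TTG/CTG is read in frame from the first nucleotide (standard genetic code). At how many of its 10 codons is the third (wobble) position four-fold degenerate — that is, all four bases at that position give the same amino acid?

Codon 1 AAG (Lys): third position 2-fold.
Codon 2 GAA (Glu): third position 2-fold.
Codon 3 AGA (Arg): third position 2-fold.
Codon 4 GAA (Glu): third position 2-fold.
Codon 5 CGT (Arg): third position 4-fold.
Codon 6 AGG (Arg): third position 2-fold.
Codon 7 CCT (Pro): third position 4-fold.
Codon 8 TTC (Phe): third position 2-fold.
Codon 9 TTG (Leu): third position 2-fold.
Codon 10 CTG (Leu): third position 4-fold.
Four-fold degenerate third positions: 3.

3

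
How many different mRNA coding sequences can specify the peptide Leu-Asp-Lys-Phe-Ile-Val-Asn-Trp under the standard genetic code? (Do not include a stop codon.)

Leu: 6 codons.
Asp: 2 codons.
Lys: 2 codons.
Phe: 2 codons.
Ile: 3 codons.
Val: 4 codons.
Asn: 2 codons.
Trp: 1 codon.
6 × 2 × 2 × 2 × 3 × 4 × 2 × 1 = 1152.

1152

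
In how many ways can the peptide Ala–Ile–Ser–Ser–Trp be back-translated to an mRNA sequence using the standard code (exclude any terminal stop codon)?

432

Ala: 4 codons.
Ile: 3 codons.
Ser: 6 codons.
Ser: 6 codons.
Trp: 1 codon.
4 × 3 × 6 × 6 × 1 = 432.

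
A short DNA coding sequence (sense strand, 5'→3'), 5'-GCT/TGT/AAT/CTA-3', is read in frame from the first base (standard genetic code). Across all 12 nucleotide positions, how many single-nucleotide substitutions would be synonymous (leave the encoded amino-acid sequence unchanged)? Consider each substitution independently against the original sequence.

9

Codon 1 (GCT, Ala): 3 synonymous substitutions.
Codon 2 (TGT, Cys): 1 synonymous substitution.
Codon 3 (AAT, Asn): 1 synonymous substitution.
Codon 4 (CTA, Leu): 4 synonymous substitutions.
Total: 3 + 1 + 1 + 4 = 9.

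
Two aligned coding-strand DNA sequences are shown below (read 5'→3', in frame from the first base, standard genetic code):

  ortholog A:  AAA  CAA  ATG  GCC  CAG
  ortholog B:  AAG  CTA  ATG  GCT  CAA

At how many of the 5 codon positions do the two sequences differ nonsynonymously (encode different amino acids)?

Codon 1: AAA Lys / AAG Lys — synonymous.
Codon 2: CAA Gln / CTA Leu — nonsynonymous.
Codon 3: ATG Met / ATG Met — identical.
Codon 4: GCC Ala / GCT Ala — synonymous.
Codon 5: CAG Gln / CAA Gln — synonymous.
Nonsynonymous differences: 1.

1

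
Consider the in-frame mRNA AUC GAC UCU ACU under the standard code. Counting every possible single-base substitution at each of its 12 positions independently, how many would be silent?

9

Codon 1 (AUC, Ile): 2 synonymous substitutions.
Codon 2 (GAC, Asp): 1 synonymous substitution.
Codon 3 (UCU, Ser): 3 synonymous substitutions.
Codon 4 (ACU, Thr): 3 synonymous substitutions.
Total: 2 + 1 + 3 + 3 = 9.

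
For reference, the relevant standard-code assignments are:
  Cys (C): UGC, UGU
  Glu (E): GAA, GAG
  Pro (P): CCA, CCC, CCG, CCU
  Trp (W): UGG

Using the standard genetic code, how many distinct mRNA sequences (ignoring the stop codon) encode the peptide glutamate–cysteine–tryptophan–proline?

16

Glu: 2 codons.
Cys: 2 codons.
Trp: 1 codon.
Pro: 4 codons.
2 × 2 × 1 × 4 = 16.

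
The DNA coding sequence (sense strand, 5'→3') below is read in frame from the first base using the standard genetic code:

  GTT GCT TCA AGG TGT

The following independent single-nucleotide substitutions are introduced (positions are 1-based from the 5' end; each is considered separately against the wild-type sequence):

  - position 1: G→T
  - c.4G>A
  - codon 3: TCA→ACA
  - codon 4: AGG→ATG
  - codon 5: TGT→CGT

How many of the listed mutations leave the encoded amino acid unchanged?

0

Codon 1: GTT (Val) → TTT (Phe) — missense.
Codon 2: GCT (Ala) → ACT (Thr) — missense.
Codon 3: TCA (Ser) → ACA (Thr) — missense.
Codon 4: AGG (Arg) → ATG (Met) — missense.
Codon 5: TGT (Cys) → CGT (Arg) — missense.
Synonymous: 0 of 5.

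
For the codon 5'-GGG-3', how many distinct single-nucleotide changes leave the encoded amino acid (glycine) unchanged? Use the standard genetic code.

Position 1: none → 0 synonymous.
Position 2: none → 0 synonymous.
Position 3: GGT, GGC, GGA → 3 synonymous.
Total: 0 + 0 + 3 = 3.

3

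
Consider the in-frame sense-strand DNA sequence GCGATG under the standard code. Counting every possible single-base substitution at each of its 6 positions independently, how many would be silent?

Codon 1 (GCG, Ala): 3 synonymous substitutions.
Codon 2 (ATG, Met): 0 synonymous substitutions.
Total: 3 + 0 = 3.

3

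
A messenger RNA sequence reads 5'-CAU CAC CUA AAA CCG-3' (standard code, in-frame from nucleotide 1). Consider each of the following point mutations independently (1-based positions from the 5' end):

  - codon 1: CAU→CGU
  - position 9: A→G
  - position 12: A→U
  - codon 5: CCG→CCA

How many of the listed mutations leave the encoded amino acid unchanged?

2

Codon 1: CAU (His) → CGU (Arg) — missense.
Codon 3: CUA (Leu) → CUG (Leu) — synonymous.
Codon 4: AAA (Lys) → AAU (Asn) — missense.
Codon 5: CCG (Pro) → CCA (Pro) — synonymous.
Synonymous: 2 of 4.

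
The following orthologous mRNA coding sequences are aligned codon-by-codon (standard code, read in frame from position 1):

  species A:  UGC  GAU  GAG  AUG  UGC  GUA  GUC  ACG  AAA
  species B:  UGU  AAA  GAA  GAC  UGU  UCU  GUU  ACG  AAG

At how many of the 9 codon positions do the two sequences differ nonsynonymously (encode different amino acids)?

3

Codon 1: UGC Cys / UGU Cys — synonymous.
Codon 2: GAU Asp / AAA Lys — nonsynonymous.
Codon 3: GAG Glu / GAA Glu — synonymous.
Codon 4: AUG Met / GAC Asp — nonsynonymous.
Codon 5: UGC Cys / UGU Cys — synonymous.
Codon 6: GUA Val / UCU Ser — nonsynonymous.
Codon 7: GUC Val / GUU Val — synonymous.
Codon 8: ACG Thr / ACG Thr — identical.
Codon 9: AAA Lys / AAG Lys — synonymous.
Nonsynonymous differences: 3.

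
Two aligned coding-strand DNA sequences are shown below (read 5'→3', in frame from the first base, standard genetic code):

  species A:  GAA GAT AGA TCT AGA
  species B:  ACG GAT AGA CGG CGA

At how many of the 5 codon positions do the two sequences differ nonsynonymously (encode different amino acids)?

2

Codon 1: GAA Glu / ACG Thr — nonsynonymous.
Codon 2: GAT Asp / GAT Asp — identical.
Codon 3: AGA Arg / AGA Arg — identical.
Codon 4: TCT Ser / CGG Arg — nonsynonymous.
Codon 5: AGA Arg / CGA Arg — synonymous.
Nonsynonymous differences: 2.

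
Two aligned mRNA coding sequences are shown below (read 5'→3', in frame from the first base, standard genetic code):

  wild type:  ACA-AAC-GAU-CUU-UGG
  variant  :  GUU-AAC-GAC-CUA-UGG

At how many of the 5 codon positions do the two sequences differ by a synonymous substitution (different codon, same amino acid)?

2

Codon 1: ACA Thr / GUU Val — nonsynonymous.
Codon 2: AAC Asn / AAC Asn — identical.
Codon 3: GAU Asp / GAC Asp — synonymous.
Codon 4: CUU Leu / CUA Leu — synonymous.
Codon 5: UGG Trp / UGG Trp — identical.
Synonymous differences: 2.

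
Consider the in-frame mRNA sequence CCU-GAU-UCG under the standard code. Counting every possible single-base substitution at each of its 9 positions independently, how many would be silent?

7

Codon 1 (CCU, Pro): 3 synonymous substitutions.
Codon 2 (GAU, Asp): 1 synonymous substitution.
Codon 3 (UCG, Ser): 3 synonymous substitutions.
Total: 3 + 1 + 3 = 7.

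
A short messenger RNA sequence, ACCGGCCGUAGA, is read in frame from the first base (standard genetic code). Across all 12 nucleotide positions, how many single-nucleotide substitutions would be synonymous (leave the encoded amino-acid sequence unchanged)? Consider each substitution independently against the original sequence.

Codon 1 (ACC, Thr): 3 synonymous substitutions.
Codon 2 (GGC, Gly): 3 synonymous substitutions.
Codon 3 (CGU, Arg): 3 synonymous substitutions.
Codon 4 (AGA, Arg): 2 synonymous substitutions.
Total: 3 + 3 + 3 + 2 = 11.

11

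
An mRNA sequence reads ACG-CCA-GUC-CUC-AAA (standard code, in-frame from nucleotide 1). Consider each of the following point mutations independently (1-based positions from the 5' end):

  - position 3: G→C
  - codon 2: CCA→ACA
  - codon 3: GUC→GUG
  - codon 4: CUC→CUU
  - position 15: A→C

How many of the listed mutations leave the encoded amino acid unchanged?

3

Codon 1: ACG (Thr) → ACC (Thr) — synonymous.
Codon 2: CCA (Pro) → ACA (Thr) — missense.
Codon 3: GUC (Val) → GUG (Val) — synonymous.
Codon 4: CUC (Leu) → CUU (Leu) — synonymous.
Codon 5: AAA (Lys) → AAC (Asn) — missense.
Synonymous: 3 of 5.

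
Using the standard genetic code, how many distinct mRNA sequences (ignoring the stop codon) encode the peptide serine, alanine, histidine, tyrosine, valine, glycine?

Ser: 6 codons.
Ala: 4 codons.
His: 2 codons.
Tyr: 2 codons.
Val: 4 codons.
Gly: 4 codons.
6 × 4 × 2 × 2 × 4 × 4 = 1536.

1536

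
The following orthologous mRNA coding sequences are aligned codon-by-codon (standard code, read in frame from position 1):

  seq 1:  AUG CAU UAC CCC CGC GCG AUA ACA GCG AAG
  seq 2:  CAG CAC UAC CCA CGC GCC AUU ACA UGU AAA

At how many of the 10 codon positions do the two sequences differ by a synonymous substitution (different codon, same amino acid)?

Codon 1: AUG Met / CAG Gln — nonsynonymous.
Codon 2: CAU His / CAC His — synonymous.
Codon 3: UAC Tyr / UAC Tyr — identical.
Codon 4: CCC Pro / CCA Pro — synonymous.
Codon 5: CGC Arg / CGC Arg — identical.
Codon 6: GCG Ala / GCC Ala — synonymous.
Codon 7: AUA Ile / AUU Ile — synonymous.
Codon 8: ACA Thr / ACA Thr — identical.
Codon 9: GCG Ala / UGU Cys — nonsynonymous.
Codon 10: AAG Lys / AAA Lys — synonymous.
Synonymous differences: 5.

5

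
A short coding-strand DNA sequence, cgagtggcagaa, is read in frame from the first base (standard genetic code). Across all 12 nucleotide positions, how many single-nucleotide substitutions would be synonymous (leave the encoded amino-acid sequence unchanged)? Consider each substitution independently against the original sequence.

Codon 1 (CGA, Arg): 4 synonymous substitutions.
Codon 2 (GTG, Val): 3 synonymous substitutions.
Codon 3 (GCA, Ala): 3 synonymous substitutions.
Codon 4 (GAA, Glu): 1 synonymous substitution.
Total: 4 + 3 + 3 + 1 = 11.

11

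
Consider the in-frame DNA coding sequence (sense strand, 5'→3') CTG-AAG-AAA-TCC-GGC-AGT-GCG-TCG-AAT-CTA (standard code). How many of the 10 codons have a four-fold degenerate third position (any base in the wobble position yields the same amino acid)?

6

Codon 1 CTG (Leu): third position 4-fold.
Codon 2 AAG (Lys): third position 2-fold.
Codon 3 AAA (Lys): third position 2-fold.
Codon 4 TCC (Ser): third position 4-fold.
Codon 5 GGC (Gly): third position 4-fold.
Codon 6 AGT (Ser): third position 2-fold.
Codon 7 GCG (Ala): third position 4-fold.
Codon 8 TCG (Ser): third position 4-fold.
Codon 9 AAT (Asn): third position 2-fold.
Codon 10 CTA (Leu): third position 4-fold.
Four-fold degenerate third positions: 6.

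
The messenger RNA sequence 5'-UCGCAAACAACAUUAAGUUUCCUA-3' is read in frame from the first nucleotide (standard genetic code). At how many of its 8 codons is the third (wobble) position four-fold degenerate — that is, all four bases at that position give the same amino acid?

4

Codon 1 UCG (Ser): third position 4-fold.
Codon 2 CAA (Gln): third position 2-fold.
Codon 3 ACA (Thr): third position 4-fold.
Codon 4 ACA (Thr): third position 4-fold.
Codon 5 UUA (Leu): third position 2-fold.
Codon 6 AGU (Ser): third position 2-fold.
Codon 7 UUC (Phe): third position 2-fold.
Codon 8 CUA (Leu): third position 4-fold.
Four-fold degenerate third positions: 4.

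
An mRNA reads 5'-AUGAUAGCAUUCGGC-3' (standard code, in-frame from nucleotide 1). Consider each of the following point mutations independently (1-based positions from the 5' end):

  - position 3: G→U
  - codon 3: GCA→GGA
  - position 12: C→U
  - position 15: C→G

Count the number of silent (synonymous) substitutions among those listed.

Codon 1: AUG (Met) → AUU (Ile) — missense.
Codon 3: GCA (Ala) → GGA (Gly) — missense.
Codon 4: UUC (Phe) → UUU (Phe) — synonymous.
Codon 5: GGC (Gly) → GGG (Gly) — synonymous.
Synonymous: 2 of 4.

2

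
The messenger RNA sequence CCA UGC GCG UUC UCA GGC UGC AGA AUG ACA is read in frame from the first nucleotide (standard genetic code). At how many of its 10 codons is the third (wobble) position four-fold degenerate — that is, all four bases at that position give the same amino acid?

5

Codon 1 CCA (Pro): third position 4-fold.
Codon 2 UGC (Cys): third position 2-fold.
Codon 3 GCG (Ala): third position 4-fold.
Codon 4 UUC (Phe): third position 2-fold.
Codon 5 UCA (Ser): third position 4-fold.
Codon 6 GGC (Gly): third position 4-fold.
Codon 7 UGC (Cys): third position 2-fold.
Codon 8 AGA (Arg): third position 2-fold.
Codon 9 AUG (Met): third position 1-fold.
Codon 10 ACA (Thr): third position 4-fold.
Four-fold degenerate third positions: 5.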